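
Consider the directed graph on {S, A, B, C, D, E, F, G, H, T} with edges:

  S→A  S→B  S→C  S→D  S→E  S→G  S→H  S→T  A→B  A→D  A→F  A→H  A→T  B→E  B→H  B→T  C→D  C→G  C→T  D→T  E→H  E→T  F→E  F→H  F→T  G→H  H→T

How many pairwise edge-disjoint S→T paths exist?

Assign every edge capacity 1; by Menger, the answer equals the max flow.
Path S→T (+1); total 1.
Path S→A→T (+1); total 2.
Path S→B→T (+1); total 3.
Path S→C→T (+1); total 4.
Path S→D→T (+1); total 5.
Path S→E→T (+1); total 6.
Path S→H→T (+1); total 7.
No residual S→T path; max flow = 7.
Certifying cut of size 7: {H→T, S→A, S→B, S→C, S→D, S→E, S→T}.

7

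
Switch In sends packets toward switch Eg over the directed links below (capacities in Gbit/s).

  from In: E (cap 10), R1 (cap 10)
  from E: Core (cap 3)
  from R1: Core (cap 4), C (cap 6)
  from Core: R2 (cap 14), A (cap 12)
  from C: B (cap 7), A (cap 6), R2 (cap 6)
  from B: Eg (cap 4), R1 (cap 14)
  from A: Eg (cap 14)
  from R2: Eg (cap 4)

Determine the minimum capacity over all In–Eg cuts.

13

Augment In→E→Core→A→Eg: bottleneck 3, flow now 3.
Augment In→R1→Core→A→Eg: bottleneck 4, flow now 7.
Augment In→R1→C→B→Eg: bottleneck 4, flow now 11.
Augment In→R1→C→A→Eg: bottleneck 2, flow now 13.
No augmenting path remains; maximum flow = 13.
By max-flow min-cut, the minimum cut capacity equals the max flow.
In the residual graph, reachable from In: {In, E}.
Min-cut edges: In→R1 (10), E→Core (3); capacity 10 + 3 = 13.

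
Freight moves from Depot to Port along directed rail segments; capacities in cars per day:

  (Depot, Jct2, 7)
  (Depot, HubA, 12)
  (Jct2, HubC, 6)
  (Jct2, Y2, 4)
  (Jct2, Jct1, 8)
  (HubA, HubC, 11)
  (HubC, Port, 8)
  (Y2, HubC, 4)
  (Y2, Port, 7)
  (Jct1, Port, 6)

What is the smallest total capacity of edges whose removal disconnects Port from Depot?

Augment Depot→Jct2→HubC→Port: bottleneck 6, flow now 6.
Augment Depot→Jct2→Y2→Port: bottleneck 1, flow now 7.
Augment Depot→HubA→HubC→Port: bottleneck 2, flow now 9.
Augment Depot→HubA→HubC→Jct2→Y2→Port: bottleneck 3, flow now 12. (uses reverse residual edge)
Augment Depot→HubA→HubC→Jct2→Jct1→Port: bottleneck 3, flow now 15. (uses reverse residual edge)
No augmenting path remains; maximum flow = 15.
By max-flow min-cut, the minimum cut capacity equals the max flow.
In the residual graph, reachable from Depot: {Depot, HubA, HubC}.
Min-cut edges: Depot→Jct2 (7), HubC→Port (8); capacity 7 + 8 = 15.

15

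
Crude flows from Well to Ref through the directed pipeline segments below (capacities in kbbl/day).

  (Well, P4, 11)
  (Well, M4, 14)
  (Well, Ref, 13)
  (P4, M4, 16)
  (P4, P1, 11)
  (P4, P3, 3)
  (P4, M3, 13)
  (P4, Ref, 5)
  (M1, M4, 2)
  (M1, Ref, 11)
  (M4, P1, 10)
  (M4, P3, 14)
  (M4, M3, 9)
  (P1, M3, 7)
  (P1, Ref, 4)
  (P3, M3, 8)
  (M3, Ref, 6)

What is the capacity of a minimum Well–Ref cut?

28

Augment Well→Ref: bottleneck 13, flow now 13.
Augment Well→P4→Ref: bottleneck 5, flow now 18.
Augment Well→P4→P1→Ref: bottleneck 4, flow now 22.
Augment Well→P4→M3→Ref: bottleneck 2, flow now 24.
Augment Well→M4→M3→Ref: bottleneck 4, flow now 28.
No augmenting path remains; maximum flow = 28.
By max-flow min-cut, the minimum cut capacity equals the max flow.
In the residual graph, reachable from Well: {Well, P4, M4, P1, P3, M3}.
Min-cut edges: Well→Ref (13), P4→Ref (5), P1→Ref (4), M3→Ref (6); capacity 13 + 5 + 4 + 6 = 28.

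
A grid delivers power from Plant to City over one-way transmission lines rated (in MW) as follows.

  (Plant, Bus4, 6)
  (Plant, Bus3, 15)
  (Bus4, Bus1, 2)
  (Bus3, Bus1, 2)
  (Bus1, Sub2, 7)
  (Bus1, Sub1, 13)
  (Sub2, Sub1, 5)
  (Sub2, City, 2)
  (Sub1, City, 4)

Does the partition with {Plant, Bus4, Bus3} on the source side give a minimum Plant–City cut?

Given cut capacity: 2 + 2 = 4.
Augment Plant→Bus4→Bus1→Sub2→City: bottleneck 2, flow now 2.
Augment Plant→Bus3→Bus1→Sub1→City: bottleneck 2, flow now 4.
No augmenting path remains; maximum flow = 4.
Cut capacity 4 equals the max flow, so it is a minimum cut.

Yes — it is a minimum cut (capacity 4).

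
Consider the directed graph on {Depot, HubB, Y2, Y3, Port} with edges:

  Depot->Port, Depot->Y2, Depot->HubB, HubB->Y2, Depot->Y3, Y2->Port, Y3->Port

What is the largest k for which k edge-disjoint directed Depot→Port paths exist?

3

Assign every edge capacity 1; by Menger, the answer equals the max flow.
Path Depot→Port (+1); total 1.
Path Depot→Y2→Port (+1); total 2.
Path Depot→Y3→Port (+1); total 3.
No residual Depot→Port path; max flow = 3.
Certifying cut of size 3: {Depot→Port, Depot→Y3, Y2→Port}.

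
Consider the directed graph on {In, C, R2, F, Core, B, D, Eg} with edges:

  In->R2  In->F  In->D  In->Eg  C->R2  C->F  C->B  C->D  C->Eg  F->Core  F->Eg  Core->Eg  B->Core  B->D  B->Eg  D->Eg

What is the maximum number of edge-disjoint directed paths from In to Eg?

Assign every edge capacity 1; by Menger, the answer equals the max flow.
Path In→Eg (+1); total 1.
Path In→F→Eg (+1); total 2.
Path In→D→Eg (+1); total 3.
No residual In→Eg path; max flow = 3.
Certifying cut of size 3: {In→D, In→Eg, In→F}.

3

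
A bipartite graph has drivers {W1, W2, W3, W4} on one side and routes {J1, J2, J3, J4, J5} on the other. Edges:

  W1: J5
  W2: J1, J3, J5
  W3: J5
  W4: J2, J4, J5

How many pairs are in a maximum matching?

Unit-capacity flow: source→left, listed edges, right→sink; max matching = max flow.
Augmenting path W1→J5 (+1); matched 1.
Augmenting path W2→J1 (+1); matched 2.
Augmenting path W4→J2 (+1); matched 3.
No augmenting path remains; maximum matching = 3.
König certificate: {W2, W4, J5} is a vertex cover of size 3 (every listed pair touches it), so no matching can be larger.

3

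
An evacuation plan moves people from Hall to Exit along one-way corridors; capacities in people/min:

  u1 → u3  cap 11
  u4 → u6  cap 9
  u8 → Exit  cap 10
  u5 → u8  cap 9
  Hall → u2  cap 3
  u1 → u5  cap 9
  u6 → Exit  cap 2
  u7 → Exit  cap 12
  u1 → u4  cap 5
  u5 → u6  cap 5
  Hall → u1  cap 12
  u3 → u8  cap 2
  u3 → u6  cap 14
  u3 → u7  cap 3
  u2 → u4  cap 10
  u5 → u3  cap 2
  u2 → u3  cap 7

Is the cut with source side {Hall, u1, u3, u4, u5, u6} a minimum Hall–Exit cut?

Given cut capacity: 3 + 3 + 2 + 9 + 2 = 19.
Augment Hall→u1→u3→u6→Exit: bottleneck 2, flow now 2.
Augment Hall→u1→u3→u7→Exit: bottleneck 3, flow now 5.
Augment Hall→u1→u3→u8→Exit: bottleneck 2, flow now 7.
Augment Hall→u1→u5→u8→Exit: bottleneck 5, flow now 12.
Augment Hall→u2→u3→u1→u5→u8→Exit: bottleneck 3, flow now 15. (uses reverse residual edge)
No augmenting path remains; maximum flow = 15.
In the residual graph, reachable from Hall: {Hall}.
Min-cut edges: Hall→u1 (12), Hall→u2 (3); capacity 12 + 3 = 15.
Cut capacity 19 exceeds the max flow 15, so it is not minimum.

No — its capacity is 19, but the minimum cut has capacity 15.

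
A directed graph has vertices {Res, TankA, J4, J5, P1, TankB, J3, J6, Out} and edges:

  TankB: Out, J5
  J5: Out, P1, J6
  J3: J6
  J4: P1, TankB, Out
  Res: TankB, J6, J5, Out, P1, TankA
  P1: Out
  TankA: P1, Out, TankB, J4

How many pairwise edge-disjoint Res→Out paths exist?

Assign every edge capacity 1; by Menger, the answer equals the max flow.
Path Res→Out (+1); total 1.
Path Res→TankA→Out (+1); total 2.
Path Res→J5→Out (+1); total 3.
Path Res→P1→Out (+1); total 4.
Path Res→TankB→Out (+1); total 5.
No residual Res→Out path; max flow = 5.
Certifying cut of size 5: {Res→J5, Res→Out, Res→P1, Res→TankA, Res→TankB}.

5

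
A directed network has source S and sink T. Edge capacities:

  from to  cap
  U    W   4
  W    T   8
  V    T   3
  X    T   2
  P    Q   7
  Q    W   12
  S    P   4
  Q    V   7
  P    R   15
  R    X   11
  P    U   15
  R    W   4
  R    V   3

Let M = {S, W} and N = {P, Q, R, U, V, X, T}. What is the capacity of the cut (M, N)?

Edges leaving {S, W}: S→P (4), W→T (8).
Cut capacity = 4 + 8 = 12.

12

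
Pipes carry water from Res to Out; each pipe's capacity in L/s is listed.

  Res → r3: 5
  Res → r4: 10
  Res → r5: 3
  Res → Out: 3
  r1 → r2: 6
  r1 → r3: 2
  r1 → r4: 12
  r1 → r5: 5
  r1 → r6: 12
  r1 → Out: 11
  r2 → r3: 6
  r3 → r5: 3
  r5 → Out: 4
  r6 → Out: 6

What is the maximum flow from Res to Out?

7

Augment Res→Out: bottleneck 3, flow now 3.
Augment Res→r5→Out: bottleneck 3, flow now 6.
Augment Res→r3→r5→Out: bottleneck 1, flow now 7.
No augmenting path remains; maximum flow = 7.
In the residual graph, reachable from Res: {Res, r3, r4, r5}.
Min-cut edges: Res→Out (3), r5→Out (4); capacity 3 + 4 = 7.
This cut is saturated, so no flow can exceed 7.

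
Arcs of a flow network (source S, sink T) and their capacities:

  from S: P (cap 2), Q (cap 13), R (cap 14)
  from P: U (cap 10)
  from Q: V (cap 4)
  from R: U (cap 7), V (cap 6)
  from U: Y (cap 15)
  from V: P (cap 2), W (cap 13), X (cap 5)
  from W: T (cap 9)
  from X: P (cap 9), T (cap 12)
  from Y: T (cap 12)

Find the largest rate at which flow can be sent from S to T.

Augment S→P→U→Y→T: bottleneck 2, flow now 2.
Augment S→Q→V→W→T: bottleneck 4, flow now 6.
Augment S→R→U→Y→T: bottleneck 7, flow now 13.
Augment S→R→V→W→T: bottleneck 5, flow now 18.
Augment S→R→V→X→T: bottleneck 1, flow now 19.
No augmenting path remains; maximum flow = 19.
In the residual graph, reachable from S: {S, Q, R}.
Min-cut edges: S→P (2), Q→V (4), R→U (7), R→V (6); capacity 2 + 4 + 7 + 6 = 19.
This cut is saturated, so no flow can exceed 19.

19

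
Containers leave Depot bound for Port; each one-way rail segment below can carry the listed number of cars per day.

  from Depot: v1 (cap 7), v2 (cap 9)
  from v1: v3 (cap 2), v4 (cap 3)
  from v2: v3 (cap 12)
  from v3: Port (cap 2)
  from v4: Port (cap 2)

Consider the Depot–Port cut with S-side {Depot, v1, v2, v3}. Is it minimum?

Given cut capacity: 3 + 2 = 5.
Augment Depot→v1→v3→Port: bottleneck 2, flow now 2.
Augment Depot→v1→v4→Port: bottleneck 2, flow now 4.
No augmenting path remains; maximum flow = 4.
In the residual graph, reachable from Depot: {Depot, v1, v2, v3, v4}.
Min-cut edges: v3→Port (2), v4→Port (2); capacity 2 + 2 = 4.
Cut capacity 5 exceeds the max flow 4, so it is not minimum.

No — its capacity is 5, but the minimum cut has capacity 4.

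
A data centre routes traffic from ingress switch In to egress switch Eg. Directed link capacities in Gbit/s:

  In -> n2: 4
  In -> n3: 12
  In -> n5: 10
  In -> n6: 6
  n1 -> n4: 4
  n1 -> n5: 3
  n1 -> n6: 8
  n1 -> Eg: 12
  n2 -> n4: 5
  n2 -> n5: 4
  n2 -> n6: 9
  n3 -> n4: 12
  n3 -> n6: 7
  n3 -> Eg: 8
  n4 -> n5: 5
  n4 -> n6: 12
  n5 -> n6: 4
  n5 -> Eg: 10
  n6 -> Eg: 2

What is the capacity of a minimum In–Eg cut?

Augment In→n3→Eg: bottleneck 8, flow now 8.
Augment In→n5→Eg: bottleneck 10, flow now 18.
Augment In→n6→Eg: bottleneck 2, flow now 20.
No augmenting path remains; maximum flow = 20.
By max-flow min-cut, the minimum cut capacity equals the max flow.
In the residual graph, reachable from In: {In, n2, n3, n4, n5, n6}.
Min-cut edges: n3→Eg (8), n5→Eg (10), n6→Eg (2); capacity 8 + 10 + 2 = 20.

20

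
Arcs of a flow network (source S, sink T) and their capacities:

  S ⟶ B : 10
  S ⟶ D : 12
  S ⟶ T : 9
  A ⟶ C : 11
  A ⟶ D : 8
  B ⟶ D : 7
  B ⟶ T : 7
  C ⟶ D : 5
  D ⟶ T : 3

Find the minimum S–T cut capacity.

19

Augment S→T: bottleneck 9, flow now 9.
Augment S→B→T: bottleneck 7, flow now 16.
Augment S→D→T: bottleneck 3, flow now 19.
No augmenting path remains; maximum flow = 19.
By max-flow min-cut, the minimum cut capacity equals the max flow.
In the residual graph, reachable from S: {S, B, D}.
Min-cut edges: S→T (9), B→T (7), D→T (3); capacity 9 + 7 + 3 = 19.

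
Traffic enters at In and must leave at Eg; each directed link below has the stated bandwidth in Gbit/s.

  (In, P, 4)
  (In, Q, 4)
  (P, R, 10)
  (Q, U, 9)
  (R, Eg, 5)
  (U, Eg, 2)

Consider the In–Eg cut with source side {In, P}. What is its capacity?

Edges leaving {In, P}: In→Q (4), P→R (10).
Cut capacity = 4 + 10 = 14.

14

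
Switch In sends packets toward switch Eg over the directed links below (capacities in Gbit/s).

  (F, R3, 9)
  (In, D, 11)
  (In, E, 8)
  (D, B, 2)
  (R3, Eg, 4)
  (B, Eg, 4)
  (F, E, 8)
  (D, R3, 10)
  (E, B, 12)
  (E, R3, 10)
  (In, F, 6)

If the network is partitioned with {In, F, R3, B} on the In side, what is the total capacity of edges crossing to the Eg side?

35

Edges leaving {In, F, R3, B}: In→E (8), In→D (11), F→E (8), R3→Eg (4), B→Eg (4).
Cut capacity = 8 + 11 + 8 + 4 + 4 = 35.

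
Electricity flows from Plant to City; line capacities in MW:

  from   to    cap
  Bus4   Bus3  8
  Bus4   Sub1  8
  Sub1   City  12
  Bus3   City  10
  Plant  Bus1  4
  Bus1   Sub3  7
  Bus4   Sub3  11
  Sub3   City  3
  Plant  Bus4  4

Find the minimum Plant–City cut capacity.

7

Augment Plant→Bus4→Sub3→City: bottleneck 3, flow now 3.
Augment Plant→Bus4→Bus3→City: bottleneck 1, flow now 4.
Augment Plant→Bus1→Sub3→Bus4→Bus3→City: bottleneck 3, flow now 7. (uses reverse residual edge)
No augmenting path remains; maximum flow = 7.
By max-flow min-cut, the minimum cut capacity equals the max flow.
In the residual graph, reachable from Plant: {Plant, Bus1, Sub3}.
Min-cut edges: Plant→Bus4 (4), Sub3→City (3); capacity 4 + 3 = 7.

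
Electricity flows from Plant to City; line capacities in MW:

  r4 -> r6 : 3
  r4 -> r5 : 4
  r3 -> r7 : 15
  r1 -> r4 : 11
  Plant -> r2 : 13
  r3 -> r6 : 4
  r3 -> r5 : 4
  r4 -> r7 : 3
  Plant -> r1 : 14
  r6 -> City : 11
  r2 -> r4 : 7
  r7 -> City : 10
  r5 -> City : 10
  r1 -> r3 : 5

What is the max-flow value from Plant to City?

15

Augment Plant→r1→r3→r5→City: bottleneck 4, flow now 4.
Augment Plant→r1→r3→r6→City: bottleneck 1, flow now 5.
Augment Plant→r1→r4→r5→City: bottleneck 4, flow now 9.
Augment Plant→r1→r4→r6→City: bottleneck 3, flow now 12.
Augment Plant→r1→r4→r7→City: bottleneck 2, flow now 14.
Augment Plant→r2→r4→r7→City: bottleneck 1, flow now 15.
No augmenting path remains; maximum flow = 15.
In the residual graph, reachable from Plant: {Plant, r1, r2, r4}.
Min-cut edges: r1→r3 (5), r4→r5 (4), r4→r6 (3), r4→r7 (3); capacity 5 + 4 + 3 + 3 = 15.
This cut is saturated, so no flow can exceed 15.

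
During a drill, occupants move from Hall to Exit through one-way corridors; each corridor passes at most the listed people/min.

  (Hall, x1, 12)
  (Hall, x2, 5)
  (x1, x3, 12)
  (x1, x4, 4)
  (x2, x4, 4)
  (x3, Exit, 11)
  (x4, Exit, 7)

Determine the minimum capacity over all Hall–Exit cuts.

16

Augment Hall→x1→x3→Exit: bottleneck 11, flow now 11.
Augment Hall→x1→x4→Exit: bottleneck 1, flow now 12.
Augment Hall→x2→x4→Exit: bottleneck 4, flow now 16.
No augmenting path remains; maximum flow = 16.
By max-flow min-cut, the minimum cut capacity equals the max flow.
In the residual graph, reachable from Hall: {Hall, x2}.
Min-cut edges: Hall→x1 (12), x2→x4 (4); capacity 12 + 4 = 16.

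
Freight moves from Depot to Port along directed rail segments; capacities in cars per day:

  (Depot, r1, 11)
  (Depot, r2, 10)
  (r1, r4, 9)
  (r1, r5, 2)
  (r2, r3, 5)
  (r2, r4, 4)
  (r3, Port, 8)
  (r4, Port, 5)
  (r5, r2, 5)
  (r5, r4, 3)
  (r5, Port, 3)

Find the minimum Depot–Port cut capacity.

Augment Depot→r1→r4→Port: bottleneck 5, flow now 5.
Augment Depot→r1→r5→Port: bottleneck 2, flow now 7.
Augment Depot→r2→r3→Port: bottleneck 5, flow now 12.
No augmenting path remains; maximum flow = 12.
By max-flow min-cut, the minimum cut capacity equals the max flow.
In the residual graph, reachable from Depot: {Depot, r1, r2, r4}.
Min-cut edges: r1→r5 (2), r2→r3 (5), r4→Port (5); capacity 2 + 5 + 5 = 12.

12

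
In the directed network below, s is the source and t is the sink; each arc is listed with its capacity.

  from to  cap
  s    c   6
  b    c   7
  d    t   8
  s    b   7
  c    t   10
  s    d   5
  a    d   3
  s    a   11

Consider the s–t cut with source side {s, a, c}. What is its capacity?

25

Edges leaving {s, a, c}: s→b (7), s→d (5), a→d (3), c→t (10).
Cut capacity = 7 + 5 + 3 + 10 = 25.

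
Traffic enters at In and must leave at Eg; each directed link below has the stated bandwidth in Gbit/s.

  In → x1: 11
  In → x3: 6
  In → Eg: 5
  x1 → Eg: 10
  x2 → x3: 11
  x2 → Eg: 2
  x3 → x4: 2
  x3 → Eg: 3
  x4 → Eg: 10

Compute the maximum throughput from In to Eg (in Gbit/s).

Augment In→Eg: bottleneck 5, flow now 5.
Augment In→x1→Eg: bottleneck 10, flow now 15.
Augment In→x3→Eg: bottleneck 3, flow now 18.
Augment In→x3→x4→Eg: bottleneck 2, flow now 20.
No augmenting path remains; maximum flow = 20.
In the residual graph, reachable from In: {In, x1, x3}.
Min-cut edges: In→Eg (5), x1→Eg (10), x3→x4 (2), x3→Eg (3); capacity 5 + 10 + 2 + 3 = 20.
This cut is saturated, so no flow can exceed 20.

20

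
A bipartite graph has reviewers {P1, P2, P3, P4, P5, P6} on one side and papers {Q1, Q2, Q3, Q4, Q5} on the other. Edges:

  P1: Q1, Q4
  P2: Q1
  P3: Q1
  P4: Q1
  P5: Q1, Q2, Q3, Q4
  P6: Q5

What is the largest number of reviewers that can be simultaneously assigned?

Unit-capacity flow: source→left, listed edges, right→sink; max matching = max flow.
Augmenting path P1→Q1 (+1); matched 1.
Augmenting path P5→Q2 (+1); matched 2.
Augmenting path P6→Q5 (+1); matched 3.
Augmenting path P2→Q1→P1→Q4 (+1); matched 4.
No augmenting path remains; maximum matching = 4.
König certificate: {P1, P5, P6, Q1} is a vertex cover of size 4 (every listed pair touches it), so no matching can be larger.

4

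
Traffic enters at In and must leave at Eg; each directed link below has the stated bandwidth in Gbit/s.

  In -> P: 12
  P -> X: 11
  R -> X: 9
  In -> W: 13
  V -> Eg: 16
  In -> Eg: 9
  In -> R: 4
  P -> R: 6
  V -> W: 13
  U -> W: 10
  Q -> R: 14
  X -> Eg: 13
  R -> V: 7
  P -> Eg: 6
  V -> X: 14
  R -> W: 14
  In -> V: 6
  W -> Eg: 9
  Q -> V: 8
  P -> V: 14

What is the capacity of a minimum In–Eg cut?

40

Augment In→Eg: bottleneck 9, flow now 9.
Augment In→P→Eg: bottleneck 6, flow now 15.
Augment In→V→Eg: bottleneck 6, flow now 21.
Augment In→W→Eg: bottleneck 9, flow now 30.
Augment In→P→V→Eg: bottleneck 6, flow now 36.
Augment In→R→V→Eg: bottleneck 4, flow now 40.
No augmenting path remains; maximum flow = 40.
By max-flow min-cut, the minimum cut capacity equals the max flow.
In the residual graph, reachable from In: {In, W}.
Min-cut edges: In→P (12), In→R (4), In→V (6), In→Eg (9), W→Eg (9); capacity 12 + 4 + 6 + 9 + 9 = 40.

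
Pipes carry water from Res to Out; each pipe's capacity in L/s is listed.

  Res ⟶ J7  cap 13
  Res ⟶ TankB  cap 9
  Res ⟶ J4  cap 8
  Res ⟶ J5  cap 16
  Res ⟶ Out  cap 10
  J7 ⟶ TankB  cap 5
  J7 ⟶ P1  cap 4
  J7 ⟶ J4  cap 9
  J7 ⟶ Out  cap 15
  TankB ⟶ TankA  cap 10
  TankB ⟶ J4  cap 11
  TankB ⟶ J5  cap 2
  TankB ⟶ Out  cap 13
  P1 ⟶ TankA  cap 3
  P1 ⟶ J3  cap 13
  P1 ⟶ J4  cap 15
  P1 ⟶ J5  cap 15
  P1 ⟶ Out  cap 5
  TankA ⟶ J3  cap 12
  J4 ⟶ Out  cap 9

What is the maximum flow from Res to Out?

40

Augment Res→Out: bottleneck 10, flow now 10.
Augment Res→J7→Out: bottleneck 13, flow now 23.
Augment Res→TankB→Out: bottleneck 9, flow now 32.
Augment Res→J4→Out: bottleneck 8, flow now 40.
No augmenting path remains; maximum flow = 40.
In the residual graph, reachable from Res: {Res, J5}.
Min-cut edges: Res→J7 (13), Res→TankB (9), Res→J4 (8), Res→Out (10); capacity 13 + 9 + 8 + 10 = 40.
This cut is saturated, so no flow can exceed 40.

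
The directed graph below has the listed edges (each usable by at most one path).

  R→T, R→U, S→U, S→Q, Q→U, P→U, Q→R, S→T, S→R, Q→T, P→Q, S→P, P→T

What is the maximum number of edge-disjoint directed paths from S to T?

Assign every edge capacity 1; by Menger, the answer equals the max flow.
Path S→T (+1); total 1.
Path S→P→T (+1); total 2.
Path S→Q→T (+1); total 3.
Path S→R→T (+1); total 4.
No residual S→T path; max flow = 4.
Certifying cut of size 4: {S→P, S→Q, S→R, S→T}.

4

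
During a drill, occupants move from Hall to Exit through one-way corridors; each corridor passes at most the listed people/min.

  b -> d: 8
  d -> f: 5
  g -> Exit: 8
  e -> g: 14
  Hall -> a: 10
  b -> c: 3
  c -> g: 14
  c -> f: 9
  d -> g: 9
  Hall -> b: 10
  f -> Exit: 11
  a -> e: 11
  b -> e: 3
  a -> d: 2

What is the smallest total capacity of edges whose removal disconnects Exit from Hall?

Augment Hall→a→d→f→Exit: bottleneck 2, flow now 2.
Augment Hall→a→e→g→Exit: bottleneck 8, flow now 10.
Augment Hall→b→c→f→Exit: bottleneck 3, flow now 13.
Augment Hall→b→d→f→Exit: bottleneck 3, flow now 16.
No augmenting path remains; maximum flow = 16.
By max-flow min-cut, the minimum cut capacity equals the max flow.
In the residual graph, reachable from Hall: {Hall, a, b, d, e, g}.
Min-cut edges: b→c (3), d→f (5), g→Exit (8); capacity 3 + 5 + 8 = 16.

16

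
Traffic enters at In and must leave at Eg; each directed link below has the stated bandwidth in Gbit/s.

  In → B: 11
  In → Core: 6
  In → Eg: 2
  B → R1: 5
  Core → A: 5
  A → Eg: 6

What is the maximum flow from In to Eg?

7

Augment In→Eg: bottleneck 2, flow now 2.
Augment In→Core→A→Eg: bottleneck 5, flow now 7.
No augmenting path remains; maximum flow = 7.
In the residual graph, reachable from In: {In, B, Core, R1}.
Min-cut edges: In→Eg (2), Core→A (5); capacity 2 + 5 = 7.
This cut is saturated, so no flow can exceed 7.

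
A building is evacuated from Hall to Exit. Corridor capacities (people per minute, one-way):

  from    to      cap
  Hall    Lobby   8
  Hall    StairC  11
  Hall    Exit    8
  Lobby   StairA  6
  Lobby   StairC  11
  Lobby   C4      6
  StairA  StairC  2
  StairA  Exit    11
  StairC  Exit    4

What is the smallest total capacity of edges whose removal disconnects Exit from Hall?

Augment Hall→Exit: bottleneck 8, flow now 8.
Augment Hall→StairC→Exit: bottleneck 4, flow now 12.
Augment Hall→Lobby→StairA→Exit: bottleneck 6, flow now 18.
No augmenting path remains; maximum flow = 18.
By max-flow min-cut, the minimum cut capacity equals the max flow.
In the residual graph, reachable from Hall: {Hall, Lobby, StairC, C4}.
Min-cut edges: Hall→Exit (8), Lobby→StairA (6), StairC→Exit (4); capacity 8 + 6 + 4 = 18.

18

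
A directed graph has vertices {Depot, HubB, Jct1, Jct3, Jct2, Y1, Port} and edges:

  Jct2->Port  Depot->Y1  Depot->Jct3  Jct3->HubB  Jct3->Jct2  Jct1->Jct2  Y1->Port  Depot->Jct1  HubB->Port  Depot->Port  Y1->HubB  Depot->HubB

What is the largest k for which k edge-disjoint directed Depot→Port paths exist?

4

Assign every edge capacity 1; by Menger, the answer equals the max flow.
Path Depot→Port (+1); total 1.
Path Depot→HubB→Port (+1); total 2.
Path Depot→Y1→Port (+1); total 3.
Path Depot→Jct1→Jct2→Port (+1); total 4.
No residual Depot→Port path; max flow = 4.
Certifying cut of size 4: {Depot→Port, Depot→Y1, HubB→Port, Jct2→Port}.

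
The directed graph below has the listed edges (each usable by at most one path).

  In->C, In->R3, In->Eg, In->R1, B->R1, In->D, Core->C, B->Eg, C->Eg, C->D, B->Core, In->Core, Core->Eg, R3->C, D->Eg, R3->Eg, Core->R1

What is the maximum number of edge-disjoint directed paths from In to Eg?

Assign every edge capacity 1; by Menger, the answer equals the max flow.
Path In→Eg (+1); total 1.
Path In→D→Eg (+1); total 2.
Path In→R3→Eg (+1); total 3.
Path In→Core→Eg (+1); total 4.
Path In→C→Eg (+1); total 5.
No residual In→Eg path; max flow = 5.
Certifying cut of size 5: {In→C, In→Core, In→D, In→Eg, In→R3}.

5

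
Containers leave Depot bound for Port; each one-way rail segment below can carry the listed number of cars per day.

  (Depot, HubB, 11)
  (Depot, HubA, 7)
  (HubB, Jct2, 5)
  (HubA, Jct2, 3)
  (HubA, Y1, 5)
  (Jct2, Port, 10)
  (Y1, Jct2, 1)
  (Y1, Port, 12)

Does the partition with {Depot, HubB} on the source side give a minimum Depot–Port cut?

Yes — it is a minimum cut (capacity 12).

Given cut capacity: 7 + 5 = 12.
Augment Depot→HubB→Jct2→Port: bottleneck 5, flow now 5.
Augment Depot→HubA→Jct2→Port: bottleneck 3, flow now 8.
Augment Depot→HubA→Y1→Port: bottleneck 4, flow now 12.
No augmenting path remains; maximum flow = 12.
Cut capacity 12 equals the max flow, so it is a minimum cut.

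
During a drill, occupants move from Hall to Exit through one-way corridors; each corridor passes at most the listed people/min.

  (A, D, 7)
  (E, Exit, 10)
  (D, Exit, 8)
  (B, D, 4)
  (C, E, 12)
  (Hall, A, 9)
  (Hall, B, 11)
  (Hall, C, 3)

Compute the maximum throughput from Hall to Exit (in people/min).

Augment Hall→A→D→Exit: bottleneck 7, flow now 7.
Augment Hall→B→D→Exit: bottleneck 1, flow now 8.
Augment Hall→C→E→Exit: bottleneck 3, flow now 11.
No augmenting path remains; maximum flow = 11.
In the residual graph, reachable from Hall: {Hall, A, B, D}.
Min-cut edges: Hall→C (3), D→Exit (8); capacity 3 + 8 = 11.
This cut is saturated, so no flow can exceed 11.

11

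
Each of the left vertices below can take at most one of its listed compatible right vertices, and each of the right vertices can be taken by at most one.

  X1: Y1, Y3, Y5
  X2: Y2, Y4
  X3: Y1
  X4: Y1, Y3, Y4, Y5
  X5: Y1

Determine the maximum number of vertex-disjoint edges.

4

Unit-capacity flow: source→left, listed edges, right→sink; max matching = max flow.
Augmenting path X1→Y1 (+1); matched 1.
Augmenting path X2→Y2 (+1); matched 2.
Augmenting path X4→Y3 (+1); matched 3.
Augmenting path X3→Y1→X1→Y5 (+1); matched 4.
No augmenting path remains; maximum matching = 4.
König certificate: {X1, X2, X4, Y1} is a vertex cover of size 4 (every listed pair touches it), so no matching can be larger.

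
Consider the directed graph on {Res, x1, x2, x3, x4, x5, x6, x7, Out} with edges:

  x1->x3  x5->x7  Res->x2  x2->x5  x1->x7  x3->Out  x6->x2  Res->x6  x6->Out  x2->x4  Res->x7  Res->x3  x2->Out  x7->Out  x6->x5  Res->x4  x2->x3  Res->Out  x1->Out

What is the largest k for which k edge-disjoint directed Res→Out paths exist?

5

Assign every edge capacity 1; by Menger, the answer equals the max flow.
Path Res→Out (+1); total 1.
Path Res→x2→Out (+1); total 2.
Path Res→x3→Out (+1); total 3.
Path Res→x6→Out (+1); total 4.
Path Res→x7→Out (+1); total 5.
No residual Res→Out path; max flow = 5.
Certifying cut of size 5: {Res→Out, Res→x2, Res→x3, Res→x6, Res→x7}.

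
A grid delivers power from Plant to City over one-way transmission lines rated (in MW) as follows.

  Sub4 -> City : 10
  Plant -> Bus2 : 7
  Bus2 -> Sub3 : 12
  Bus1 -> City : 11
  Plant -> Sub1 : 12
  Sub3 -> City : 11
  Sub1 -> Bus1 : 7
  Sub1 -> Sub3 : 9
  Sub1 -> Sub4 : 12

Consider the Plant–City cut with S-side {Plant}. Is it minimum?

Yes — it is a minimum cut (capacity 19).

Given cut capacity: 12 + 7 = 19.
Augment Plant→Sub1→Sub3→City: bottleneck 9, flow now 9.
Augment Plant→Sub1→Bus1→City: bottleneck 3, flow now 12.
Augment Plant→Bus2→Sub3→City: bottleneck 2, flow now 14.
Augment Plant→Bus2→Sub3→Sub1→Bus1→City: bottleneck 4, flow now 18. (uses reverse residual edge)
Augment Plant→Bus2→Sub3→Sub1→Sub4→City: bottleneck 1, flow now 19. (uses reverse residual edge)
No augmenting path remains; maximum flow = 19.
Cut capacity 19 equals the max flow, so it is a minimum cut.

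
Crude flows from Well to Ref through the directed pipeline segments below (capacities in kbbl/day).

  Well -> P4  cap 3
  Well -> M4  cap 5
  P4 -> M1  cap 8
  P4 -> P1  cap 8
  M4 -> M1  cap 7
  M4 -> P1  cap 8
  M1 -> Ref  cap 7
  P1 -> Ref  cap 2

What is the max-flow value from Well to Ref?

8

Augment Well→P4→M1→Ref: bottleneck 3, flow now 3.
Augment Well→M4→M1→Ref: bottleneck 4, flow now 7.
Augment Well→M4→P1→Ref: bottleneck 1, flow now 8.
No augmenting path remains; maximum flow = 8.
In the residual graph, reachable from Well: {Well}.
Min-cut edges: Well→P4 (3), Well→M4 (5); capacity 3 + 5 = 8.
This cut is saturated, so no flow can exceed 8.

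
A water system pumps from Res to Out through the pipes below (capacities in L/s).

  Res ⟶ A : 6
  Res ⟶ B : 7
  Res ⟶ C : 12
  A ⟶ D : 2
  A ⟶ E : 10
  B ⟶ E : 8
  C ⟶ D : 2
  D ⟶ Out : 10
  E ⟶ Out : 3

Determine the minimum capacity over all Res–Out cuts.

7

Augment Res→A→D→Out: bottleneck 2, flow now 2.
Augment Res→A→E→Out: bottleneck 3, flow now 5.
Augment Res→C→D→Out: bottleneck 2, flow now 7.
No augmenting path remains; maximum flow = 7.
By max-flow min-cut, the minimum cut capacity equals the max flow.
In the residual graph, reachable from Res: {Res, A, B, C, E}.
Min-cut edges: A→D (2), C→D (2), E→Out (3); capacity 2 + 2 + 3 = 7.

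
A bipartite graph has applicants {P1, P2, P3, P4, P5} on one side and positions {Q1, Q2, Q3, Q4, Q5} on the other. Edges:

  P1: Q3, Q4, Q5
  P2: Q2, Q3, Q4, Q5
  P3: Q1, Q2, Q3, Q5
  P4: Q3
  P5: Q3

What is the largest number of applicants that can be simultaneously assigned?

Unit-capacity flow: source→left, listed edges, right→sink; max matching = max flow.
Augmenting path P1→Q3 (+1); matched 1.
Augmenting path P2→Q2 (+1); matched 2.
Augmenting path P3→Q1 (+1); matched 3.
Augmenting path P4→Q3→P1→Q4 (+1); matched 4.
No augmenting path remains; maximum matching = 4.
König certificate: {P1, P2, P3, Q3} is a vertex cover of size 4 (every listed pair touches it), so no matching can be larger.

4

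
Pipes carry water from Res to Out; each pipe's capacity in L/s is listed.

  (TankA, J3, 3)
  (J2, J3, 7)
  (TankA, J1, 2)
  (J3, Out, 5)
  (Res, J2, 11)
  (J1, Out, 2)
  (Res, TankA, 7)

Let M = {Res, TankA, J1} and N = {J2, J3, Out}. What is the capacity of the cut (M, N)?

Edges leaving {Res, TankA, J1}: Res→J2 (11), TankA→J3 (3), J1→Out (2).
Cut capacity = 11 + 3 + 2 = 16.

16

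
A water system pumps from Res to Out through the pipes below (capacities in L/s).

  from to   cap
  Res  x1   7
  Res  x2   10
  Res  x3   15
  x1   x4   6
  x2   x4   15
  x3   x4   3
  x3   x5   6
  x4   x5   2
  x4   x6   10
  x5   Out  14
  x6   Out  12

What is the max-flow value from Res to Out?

18

Augment Res→x3→x5→Out: bottleneck 6, flow now 6.
Augment Res→x1→x4→x5→Out: bottleneck 2, flow now 8.
Augment Res→x1→x4→x6→Out: bottleneck 4, flow now 12.
Augment Res→x2→x4→x6→Out: bottleneck 6, flow now 18.
No augmenting path remains; maximum flow = 18.
In the residual graph, reachable from Res: {Res, x1, x2, x3, x4}.
Min-cut edges: x3→x5 (6), x4→x5 (2), x4→x6 (10); capacity 6 + 2 + 10 = 18.
This cut is saturated, so no flow can exceed 18.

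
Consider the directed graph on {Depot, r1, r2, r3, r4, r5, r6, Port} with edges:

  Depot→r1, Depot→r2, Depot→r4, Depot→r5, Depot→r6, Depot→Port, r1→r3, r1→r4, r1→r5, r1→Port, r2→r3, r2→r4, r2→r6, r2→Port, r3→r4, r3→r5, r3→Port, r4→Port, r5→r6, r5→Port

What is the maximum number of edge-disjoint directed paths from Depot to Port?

Assign every edge capacity 1; by Menger, the answer equals the max flow.
Path Depot→Port (+1); total 1.
Path Depot→r1→Port (+1); total 2.
Path Depot→r2→Port (+1); total 3.
Path Depot→r4→Port (+1); total 4.
Path Depot→r5→Port (+1); total 5.
No residual Depot→Port path; max flow = 5.
Certifying cut of size 5: {Depot→Port, Depot→r1, Depot→r2, Depot→r4, Depot→r5}.

5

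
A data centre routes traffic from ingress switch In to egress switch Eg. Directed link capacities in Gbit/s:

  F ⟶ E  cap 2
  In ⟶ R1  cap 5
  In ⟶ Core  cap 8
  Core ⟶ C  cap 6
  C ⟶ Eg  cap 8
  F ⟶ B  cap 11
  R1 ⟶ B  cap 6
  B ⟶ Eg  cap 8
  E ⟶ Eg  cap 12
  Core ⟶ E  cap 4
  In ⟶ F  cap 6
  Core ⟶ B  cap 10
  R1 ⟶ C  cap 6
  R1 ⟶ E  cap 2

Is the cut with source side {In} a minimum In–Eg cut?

Given cut capacity: 6 + 5 + 8 = 19.
Augment In→F→B→Eg: bottleneck 6, flow now 6.
Augment In→R1→B→Eg: bottleneck 2, flow now 8.
Augment In→R1→C→Eg: bottleneck 3, flow now 11.
Augment In→Core→C→Eg: bottleneck 5, flow now 16.
Augment In→Core→E→Eg: bottleneck 3, flow now 19.
No augmenting path remains; maximum flow = 19.
Cut capacity 19 equals the max flow, so it is a minimum cut.

Yes — it is a minimum cut (capacity 19).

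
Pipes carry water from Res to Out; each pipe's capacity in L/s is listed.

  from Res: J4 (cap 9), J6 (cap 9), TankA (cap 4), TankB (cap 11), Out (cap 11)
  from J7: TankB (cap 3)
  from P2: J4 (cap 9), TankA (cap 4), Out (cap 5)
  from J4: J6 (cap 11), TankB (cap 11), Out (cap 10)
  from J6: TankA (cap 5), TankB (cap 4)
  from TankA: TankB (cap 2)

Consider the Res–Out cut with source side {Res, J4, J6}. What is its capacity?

56

Edges leaving {Res, J4, J6}: Res→TankA (4), Res→TankB (11), Res→Out (11), J4→TankB (11), J4→Out (10), J6→TankA (5), J6→TankB (4).
Cut capacity = 4 + 11 + 11 + 11 + 10 + 5 + 4 = 56.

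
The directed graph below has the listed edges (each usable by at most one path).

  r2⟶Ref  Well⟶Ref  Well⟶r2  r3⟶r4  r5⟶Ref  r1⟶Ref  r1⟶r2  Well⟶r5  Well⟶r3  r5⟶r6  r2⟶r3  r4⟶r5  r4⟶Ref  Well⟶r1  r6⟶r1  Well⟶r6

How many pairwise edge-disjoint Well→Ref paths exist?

5

Assign every edge capacity 1; by Menger, the answer equals the max flow.
Path Well→Ref (+1); total 1.
Path Well→r1→Ref (+1); total 2.
Path Well→r2→Ref (+1); total 3.
Path Well→r5→Ref (+1); total 4.
Path Well→r3→r4→Ref (+1); total 5.
No residual Well→Ref path; max flow = 5.
Certifying cut of size 5: {Well→Ref, Well→r5, r1→Ref, r2→Ref, r3→r4}.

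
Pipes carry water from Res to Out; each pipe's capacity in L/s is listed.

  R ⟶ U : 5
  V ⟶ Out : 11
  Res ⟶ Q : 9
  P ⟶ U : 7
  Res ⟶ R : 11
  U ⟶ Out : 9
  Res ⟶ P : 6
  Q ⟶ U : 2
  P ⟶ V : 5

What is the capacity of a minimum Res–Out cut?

Augment Res→P→U→Out: bottleneck 6, flow now 6.
Augment Res→Q→U→Out: bottleneck 2, flow now 8.
Augment Res→R→U→Out: bottleneck 1, flow now 9.
Augment Res→R→U→P→V→Out: bottleneck 4, flow now 13. (uses reverse residual edge)
No augmenting path remains; maximum flow = 13.
By max-flow min-cut, the minimum cut capacity equals the max flow.
In the residual graph, reachable from Res: {Res, Q, R}.
Min-cut edges: Res→P (6), Q→U (2), R→U (5); capacity 6 + 2 + 5 = 13.

13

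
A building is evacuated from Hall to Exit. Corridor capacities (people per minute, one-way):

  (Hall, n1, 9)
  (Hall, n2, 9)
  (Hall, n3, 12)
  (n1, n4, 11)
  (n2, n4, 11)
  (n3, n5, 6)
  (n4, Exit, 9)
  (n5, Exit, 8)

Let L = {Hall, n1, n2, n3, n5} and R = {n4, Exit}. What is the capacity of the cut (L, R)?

30

Edges leaving {Hall, n1, n2, n3, n5}: n1→n4 (11), n2→n4 (11), n5→Exit (8).
Cut capacity = 11 + 11 + 8 = 30.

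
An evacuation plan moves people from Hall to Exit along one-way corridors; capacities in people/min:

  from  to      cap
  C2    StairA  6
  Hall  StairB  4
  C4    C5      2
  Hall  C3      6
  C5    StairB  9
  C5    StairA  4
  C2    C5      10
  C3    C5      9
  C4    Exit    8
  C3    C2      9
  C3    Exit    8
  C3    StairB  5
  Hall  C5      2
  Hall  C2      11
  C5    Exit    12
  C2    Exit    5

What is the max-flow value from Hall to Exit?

19

Augment Hall→C3→Exit: bottleneck 6, flow now 6.
Augment Hall→C2→Exit: bottleneck 5, flow now 11.
Augment Hall→C5→Exit: bottleneck 2, flow now 13.
Augment Hall→C2→C5→Exit: bottleneck 6, flow now 19.
No augmenting path remains; maximum flow = 19.
In the residual graph, reachable from Hall: {Hall, StairB}.
Min-cut edges: Hall→C3 (6), Hall→C2 (11), Hall→C5 (2); capacity 6 + 11 + 2 = 19.
This cut is saturated, so no flow can exceed 19.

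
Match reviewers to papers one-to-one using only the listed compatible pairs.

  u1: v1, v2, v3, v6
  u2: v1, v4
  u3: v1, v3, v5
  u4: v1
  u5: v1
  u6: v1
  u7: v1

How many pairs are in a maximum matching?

4

Unit-capacity flow: source→left, listed edges, right→sink; max matching = max flow.
Augmenting path u1→v1 (+1); matched 1.
Augmenting path u2→v4 (+1); matched 2.
Augmenting path u3→v3 (+1); matched 3.
Augmenting path u4→v1→u1→v2 (+1); matched 4.
No augmenting path remains; maximum matching = 4.
König certificate: {u1, u2, u3, v1} is a vertex cover of size 4 (every listed pair touches it), so no matching can be larger.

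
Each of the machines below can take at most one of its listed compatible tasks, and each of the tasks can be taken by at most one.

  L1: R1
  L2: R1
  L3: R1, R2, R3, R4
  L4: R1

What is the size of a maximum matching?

2

Unit-capacity flow: source→left, listed edges, right→sink; max matching = max flow.
Augmenting path L1→R1 (+1); matched 1.
Augmenting path L3→R2 (+1); matched 2.
No augmenting path remains; maximum matching = 2.
König certificate: {L3, R1} is a vertex cover of size 2 (every listed pair touches it), so no matching can be larger.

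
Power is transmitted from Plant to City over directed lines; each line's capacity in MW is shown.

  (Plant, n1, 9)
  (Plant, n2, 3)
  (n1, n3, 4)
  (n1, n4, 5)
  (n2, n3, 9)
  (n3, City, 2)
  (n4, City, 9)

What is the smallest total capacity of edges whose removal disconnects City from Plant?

Augment Plant→n1→n3→City: bottleneck 2, flow now 2.
Augment Plant→n1→n4→City: bottleneck 5, flow now 7.
No augmenting path remains; maximum flow = 7.
By max-flow min-cut, the minimum cut capacity equals the max flow.
In the residual graph, reachable from Plant: {Plant, n1, n2, n3}.
Min-cut edges: n1→n4 (5), n3→City (2); capacity 5 + 2 = 7.

7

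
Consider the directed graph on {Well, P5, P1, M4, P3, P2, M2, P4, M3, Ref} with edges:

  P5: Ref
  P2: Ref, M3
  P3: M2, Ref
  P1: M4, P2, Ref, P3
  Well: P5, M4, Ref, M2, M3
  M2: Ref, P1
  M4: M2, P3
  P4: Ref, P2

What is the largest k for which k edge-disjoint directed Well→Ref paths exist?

4

Assign every edge capacity 1; by Menger, the answer equals the max flow.
Path Well→Ref (+1); total 1.
Path Well→P5→Ref (+1); total 2.
Path Well→M2→Ref (+1); total 3.
Path Well→M4→P3→Ref (+1); total 4.
No residual Well→Ref path; max flow = 4.
Certifying cut of size 4: {Well→M2, Well→M4, Well→P5, Well→Ref}.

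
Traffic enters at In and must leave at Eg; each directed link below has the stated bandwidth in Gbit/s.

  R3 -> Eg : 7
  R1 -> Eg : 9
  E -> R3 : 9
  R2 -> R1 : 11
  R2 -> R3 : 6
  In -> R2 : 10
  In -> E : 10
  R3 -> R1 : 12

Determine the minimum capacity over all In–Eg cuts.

Augment In→E→R3→Eg: bottleneck 7, flow now 7.
Augment In→R2→R1→Eg: bottleneck 9, flow now 16.
No augmenting path remains; maximum flow = 16.
By max-flow min-cut, the minimum cut capacity equals the max flow.
In the residual graph, reachable from In: {In, E, R2, R1, R3}.
Min-cut edges: R1→Eg (9), R3→Eg (7); capacity 9 + 7 = 16.

16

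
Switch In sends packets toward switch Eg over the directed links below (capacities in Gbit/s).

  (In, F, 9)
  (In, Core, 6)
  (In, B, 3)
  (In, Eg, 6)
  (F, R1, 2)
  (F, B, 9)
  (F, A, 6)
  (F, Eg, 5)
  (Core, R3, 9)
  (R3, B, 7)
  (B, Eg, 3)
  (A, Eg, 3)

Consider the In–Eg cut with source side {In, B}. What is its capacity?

Edges leaving {In, B}: In→F (9), In→Core (6), In→Eg (6), B→Eg (3).
Cut capacity = 9 + 6 + 6 + 3 = 24.

24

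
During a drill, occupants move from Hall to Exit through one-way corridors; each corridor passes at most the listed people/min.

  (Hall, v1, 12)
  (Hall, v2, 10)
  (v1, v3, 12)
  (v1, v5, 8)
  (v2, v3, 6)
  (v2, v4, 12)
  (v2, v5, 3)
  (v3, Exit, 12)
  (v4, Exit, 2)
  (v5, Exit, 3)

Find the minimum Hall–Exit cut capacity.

17

Augment Hall→v1→v3→Exit: bottleneck 12, flow now 12.
Augment Hall→v2→v4→Exit: bottleneck 2, flow now 14.
Augment Hall→v2→v5→Exit: bottleneck 3, flow now 17.
No augmenting path remains; maximum flow = 17.
By max-flow min-cut, the minimum cut capacity equals the max flow.
In the residual graph, reachable from Hall: {Hall, v1, v2, v3, v4, v5}.
Min-cut edges: v3→Exit (12), v4→Exit (2), v5→Exit (3); capacity 12 + 2 + 3 = 17.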